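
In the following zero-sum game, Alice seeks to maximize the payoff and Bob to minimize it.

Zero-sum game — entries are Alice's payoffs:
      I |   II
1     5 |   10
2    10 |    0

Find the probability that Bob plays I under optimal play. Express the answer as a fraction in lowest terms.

Row minima are 5 and 0, so Alice's maximin is 5; column maxima are 10 and 10, so Bob's minimax is 10. These differ, so the equilibrium is in mixed strategies.
Let Bob play I with probability q. Alice is indifferent when 5q + 10(1−q) = 10q, giving q = 2/3.

2/3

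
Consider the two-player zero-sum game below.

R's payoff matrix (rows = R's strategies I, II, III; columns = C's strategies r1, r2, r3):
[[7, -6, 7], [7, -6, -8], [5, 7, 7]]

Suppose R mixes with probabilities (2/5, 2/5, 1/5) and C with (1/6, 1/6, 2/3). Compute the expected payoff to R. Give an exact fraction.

6/5

Against (1/6, 1/6, 2/3), each row's expected payoff is I: 29/6; II: -31/6; III: 20/3.
Taking the (2/5, 2/5, 1/5)-weighted average: (2/5)·(29/6) + (2/5)·(-31/6) + (1/5)·(20/3) = 6/5.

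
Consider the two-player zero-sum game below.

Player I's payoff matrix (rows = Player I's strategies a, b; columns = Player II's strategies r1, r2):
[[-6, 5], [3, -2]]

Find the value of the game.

3/16

Row minima are -6 and -2, so Player I's maximin is -2; column maxima are 3 and 5, so Player II's minimax is 3. These differ, so the equilibrium is in mixed strategies.
Let Player I play a with probability p. Player II is indifferent when −6p + 3(1−p) = 5p − 2(1−p), giving p = 5/16.
Let Player II play r1 with probability q. Player I is indifferent when −6q + 5(1−q) = 3q − 2(1−q), giving q = 7/16.
The value is -6·(7/16) + (5)·(9/16) = 3/16.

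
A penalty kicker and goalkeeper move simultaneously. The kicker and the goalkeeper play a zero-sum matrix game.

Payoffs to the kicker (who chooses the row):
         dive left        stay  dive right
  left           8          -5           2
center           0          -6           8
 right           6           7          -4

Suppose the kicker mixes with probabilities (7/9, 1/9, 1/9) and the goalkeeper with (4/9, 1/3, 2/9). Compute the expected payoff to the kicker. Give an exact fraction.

182/81

Against (4/9, 1/3, 2/9), each row's expected payoff is left: 7/3; center: -2/9; right: 37/9.
Taking the (7/9, 1/9, 1/9)-weighted average: (7/9)·(7/3) + (1/9)·(-2/9) + (1/9)·(37/9) = 182/81.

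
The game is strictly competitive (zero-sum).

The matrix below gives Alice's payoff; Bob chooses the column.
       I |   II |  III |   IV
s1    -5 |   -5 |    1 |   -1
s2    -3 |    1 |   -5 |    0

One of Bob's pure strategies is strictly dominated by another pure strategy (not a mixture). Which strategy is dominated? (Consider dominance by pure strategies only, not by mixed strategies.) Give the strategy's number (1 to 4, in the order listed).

4

Bob prefers columns that give Alice less. Compare IV with I: -5 < -1, -3 < 0.
So I strictly dominates IV for Bob; IV is strictly dominated.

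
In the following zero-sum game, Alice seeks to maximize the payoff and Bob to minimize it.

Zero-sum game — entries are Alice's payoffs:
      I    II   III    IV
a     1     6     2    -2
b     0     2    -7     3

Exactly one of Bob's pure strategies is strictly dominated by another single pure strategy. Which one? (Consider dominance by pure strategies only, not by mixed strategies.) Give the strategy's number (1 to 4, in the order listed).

Bob prefers columns that give Alice less. Compare II with I: 1 < 6, 0 < 2.
So I strictly dominates II for Bob; II is strictly dominated.

2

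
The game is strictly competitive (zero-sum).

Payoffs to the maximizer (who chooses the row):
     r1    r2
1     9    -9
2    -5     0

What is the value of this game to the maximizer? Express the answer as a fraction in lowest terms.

-45/23

Row minima are -9 and -5, so the maximizer's maximin is -5; column maxima are 9 and 0, so the minimizer's minimax is 0. These differ, so the equilibrium is in mixed strategies.
Let the maximizer play 1 with probability p. The minimizer is indifferent when 9p − 5(1−p) = −9p, giving p = 5/23.
Let the minimizer play r1 with probability q. The maximizer is indifferent when 9q − 9(1−q) = −5q, giving q = 9/23.
The value is 9·(9/23) + (-9)·(14/23) = -45/23.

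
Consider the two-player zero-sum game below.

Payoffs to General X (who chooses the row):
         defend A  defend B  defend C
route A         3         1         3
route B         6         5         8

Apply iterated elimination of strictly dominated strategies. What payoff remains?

5

Column defend A is strictly dominated by defend B for General Y (1<3, 5<6); eliminate defend A.
Row route A is strictly dominated by row route B (5>1, 8>3); eliminate route A.
Column defend C is strictly dominated by defend B for General Y (5<8); eliminate defend C.
Only (route B, defend B) remains, with payoff 5.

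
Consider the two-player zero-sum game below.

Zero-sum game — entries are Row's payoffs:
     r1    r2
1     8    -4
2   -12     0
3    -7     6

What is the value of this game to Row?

Row 2 is strictly dominated by row 3, so Row never plays it.
The remaining 2×2 game on (1, 3) × (r1, r2) has no saddle point. Let Row play 1 with probability p; indifference gives 8p − 7(1−p) = −4p + 6(1−p), so p = 13/25.
Similarly Column's optimal q on r1 is 2/5, and the value is 8·(2/5) + (-4)·(3/5) = 4/5.

4/5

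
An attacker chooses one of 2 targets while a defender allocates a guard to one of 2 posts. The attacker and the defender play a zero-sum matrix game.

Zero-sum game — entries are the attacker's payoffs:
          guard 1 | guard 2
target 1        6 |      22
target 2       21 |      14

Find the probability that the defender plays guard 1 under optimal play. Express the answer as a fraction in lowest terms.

Row minima are 6 and 14, so the attacker's maximin is 14; column maxima are 21 and 22, so the defender's minimax is 21. These differ, so the equilibrium is in mixed strategies.
Let the defender play guard 1 with probability q. The attacker is indifferent when 6q + 22(1−q) = 21q + 14(1−q), giving q = 8/23.

8/23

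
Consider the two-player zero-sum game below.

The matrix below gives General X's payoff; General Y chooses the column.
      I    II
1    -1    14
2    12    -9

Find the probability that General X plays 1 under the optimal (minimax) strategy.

7/12

Row minima are -1 and -9, so General X's maximin is -1; column maxima are 12 and 14, so General Y's minimax is 12. These differ, so the equilibrium is in mixed strategies.
Let General X play 1 with probability p. General Y is indifferent when −p + 12(1−p) = 14p − 9(1−p), giving p = 7/12.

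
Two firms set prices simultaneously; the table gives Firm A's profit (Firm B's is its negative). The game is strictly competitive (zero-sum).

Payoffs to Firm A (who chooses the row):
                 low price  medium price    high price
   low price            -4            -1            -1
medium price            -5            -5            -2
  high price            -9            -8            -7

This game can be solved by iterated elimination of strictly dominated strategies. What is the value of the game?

-4

Column high price is strictly dominated by low price for Firm B (-4<-1, -5<-2, -9<-7); eliminate high price.
Row medium price is strictly dominated by row low price (-4>-5, -1>-5); eliminate medium price.
Column medium price is strictly dominated by low price for Firm B (-4<-1, -9<-8); eliminate medium price.
Row high price is strictly dominated by row low price (-4>-9); eliminate high price.
Only (low price, low price) remains, with payoff -4.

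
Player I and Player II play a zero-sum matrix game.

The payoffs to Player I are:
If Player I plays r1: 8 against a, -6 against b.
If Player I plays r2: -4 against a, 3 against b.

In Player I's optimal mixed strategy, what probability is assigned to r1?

1/3

Row minima are -6 and -4, so Player I's maximin is -4; column maxima are 8 and 3, so Player II's minimax is 3. These differ, so the equilibrium is in mixed strategies.
Let Player I play r1 with probability p. Player II is indifferent when 8p − 4(1−p) = −6p + 3(1−p), giving p = 1/3.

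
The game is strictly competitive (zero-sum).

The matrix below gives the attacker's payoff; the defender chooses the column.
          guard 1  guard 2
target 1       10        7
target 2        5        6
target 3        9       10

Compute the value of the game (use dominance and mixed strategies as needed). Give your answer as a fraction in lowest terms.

37/4

Row target 2 is strictly dominated by row target 3, so the attacker never plays it.
The remaining 2×2 game on (target 1, target 3) × (guard 1, guard 2) has no saddle point. Let the attacker play target 1 with probability p; indifference gives 10p + 9(1−p) = 7p + 10(1−p), so p = 1/4.
Similarly the defender's optimal q on guard 1 is 3/4, and the value is 10·(3/4) + (7)·(1/4) = 37/4.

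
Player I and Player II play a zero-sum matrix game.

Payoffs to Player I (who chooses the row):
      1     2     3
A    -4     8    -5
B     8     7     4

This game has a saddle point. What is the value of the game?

Row minima: -5, 4 → Player I's maximin is 4.
Column maxima: 8, 8, 4 → Player II's minimax is 4.
They coincide at (B, 3), so the value is 4.

4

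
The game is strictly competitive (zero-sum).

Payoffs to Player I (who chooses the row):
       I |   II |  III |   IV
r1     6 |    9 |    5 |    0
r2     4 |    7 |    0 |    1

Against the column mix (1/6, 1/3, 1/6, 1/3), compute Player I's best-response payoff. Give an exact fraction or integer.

r1: (6)·(1/6) + (9)·(1/3) + (5)·(1/6) + (0)·(1/3) = 29/6.
r2: (4)·(1/6) + (7)·(1/3) + (0)·(1/6) + (1)·(1/3) = 10/3.
The best pure response is r1 with expected payoff 29/6.

29/6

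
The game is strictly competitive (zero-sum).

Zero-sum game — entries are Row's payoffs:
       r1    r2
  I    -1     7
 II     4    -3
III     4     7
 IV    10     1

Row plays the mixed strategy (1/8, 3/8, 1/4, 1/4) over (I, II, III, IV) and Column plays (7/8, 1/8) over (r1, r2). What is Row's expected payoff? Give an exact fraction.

Against (7/8, 1/8), each row's expected payoff is I: 0; II: 25/8; III: 35/8; IV: 71/8.
Taking the (1/8, 3/8, 1/4, 1/4)-weighted average: (1/8)·(0) + (3/8)·(25/8) + (1/4)·(35/8) + (1/4)·(71/8) = 287/64.

287/64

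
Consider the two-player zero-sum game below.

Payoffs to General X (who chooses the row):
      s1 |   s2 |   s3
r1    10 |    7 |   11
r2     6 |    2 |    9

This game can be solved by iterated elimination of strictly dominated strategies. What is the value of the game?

Column s1 is strictly dominated by s2 for General Y (7<10, 2<6); eliminate s1.
Row r2 is strictly dominated by row r1 (7>2, 11>9); eliminate r2.
Column s3 is strictly dominated by s2 for General Y (7<11); eliminate s3.
Only (r1, s2) remains, with payoff 7.

7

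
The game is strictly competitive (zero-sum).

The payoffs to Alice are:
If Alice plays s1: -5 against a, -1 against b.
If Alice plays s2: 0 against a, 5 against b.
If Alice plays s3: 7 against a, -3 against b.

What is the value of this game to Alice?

Row s1 is strictly dominated by row s2, so Alice never plays it.
The remaining 2×2 game on (s2, s3) × (a, b) has no saddle point. Let Alice play s2 with probability p; indifference gives 7(1−p) = 5p − 3(1−p), so p = 2/3.
Similarly Bob's optimal q on a is 8/15, and the value is 0·(8/15) + (5)·(7/15) = 7/3.

7/3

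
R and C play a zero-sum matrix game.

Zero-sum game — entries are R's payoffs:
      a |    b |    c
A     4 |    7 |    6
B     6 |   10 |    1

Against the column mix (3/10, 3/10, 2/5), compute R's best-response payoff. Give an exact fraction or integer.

57/10

A: (4)·(3/10) + (7)·(3/10) + (6)·(2/5) = 57/10.
B: (6)·(3/10) + (10)·(3/10) + (1)·(2/5) = 26/5.
The best pure response is A with expected payoff 57/10.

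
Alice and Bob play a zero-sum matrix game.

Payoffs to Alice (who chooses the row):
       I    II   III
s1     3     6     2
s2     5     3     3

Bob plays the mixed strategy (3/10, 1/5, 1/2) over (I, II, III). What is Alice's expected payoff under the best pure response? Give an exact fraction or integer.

18/5

s1: (3)·(3/10) + (6)·(1/5) + (2)·(1/2) = 31/10.
s2: (5)·(3/10) + (3)·(1/5) + (3)·(1/2) = 18/5.
The best pure response is s2 with expected payoff 18/5.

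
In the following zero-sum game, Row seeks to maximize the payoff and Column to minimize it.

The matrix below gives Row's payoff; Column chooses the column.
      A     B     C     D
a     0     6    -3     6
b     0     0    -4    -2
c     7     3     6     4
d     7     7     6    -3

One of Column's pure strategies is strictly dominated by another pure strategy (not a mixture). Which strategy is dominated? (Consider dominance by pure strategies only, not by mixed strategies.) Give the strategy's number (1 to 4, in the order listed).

1

Column prefers columns that give Row less. Compare A with C: -3 < 0, -4 < 0, 6 < 7, 6 < 7.
So C strictly dominates A for Column; A is strictly dominated.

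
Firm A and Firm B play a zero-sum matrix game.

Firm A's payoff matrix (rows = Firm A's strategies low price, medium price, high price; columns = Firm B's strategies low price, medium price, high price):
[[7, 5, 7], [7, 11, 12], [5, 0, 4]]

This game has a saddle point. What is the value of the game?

Row minima: 5, 7, 0 → Firm A's maximin is 7.
Column maxima: 7, 11, 12 → Firm B's minimax is 7.
They coincide at (medium price, low price), so the value is 7.

7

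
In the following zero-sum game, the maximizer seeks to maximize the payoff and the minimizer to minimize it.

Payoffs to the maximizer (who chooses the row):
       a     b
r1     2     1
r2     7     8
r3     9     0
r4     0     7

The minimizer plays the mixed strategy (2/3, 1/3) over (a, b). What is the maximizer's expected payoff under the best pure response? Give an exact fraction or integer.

22/3

r1: (2)·(2/3) + (1)·(1/3) = 5/3.
r2: (7)·(2/3) + (8)·(1/3) = 22/3.
r3: (9)·(2/3) + (0)·(1/3) = 6.
r4: (0)·(2/3) + (7)·(1/3) = 7/3.
The best pure response is r2 with expected payoff 22/3.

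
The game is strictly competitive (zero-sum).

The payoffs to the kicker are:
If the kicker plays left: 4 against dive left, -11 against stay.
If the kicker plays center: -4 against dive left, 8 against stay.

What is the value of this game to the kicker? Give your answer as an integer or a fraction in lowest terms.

-4/9

Row minima are -11 and -4, so the kicker's maximin is -4; column maxima are 4 and 8, so the goalkeeper's minimax is 4. These differ, so the equilibrium is in mixed strategies.
Let the kicker play left with probability p. The goalkeeper is indifferent when 4p − 4(1−p) = −11p + 8(1−p), giving p = 4/9.
Let the goalkeeper play dive left with probability q. The kicker is indifferent when 4q − 11(1−q) = −4q + 8(1−q), giving q = 19/27.
The value is 4·(19/27) + (-11)·(8/27) = -4/9.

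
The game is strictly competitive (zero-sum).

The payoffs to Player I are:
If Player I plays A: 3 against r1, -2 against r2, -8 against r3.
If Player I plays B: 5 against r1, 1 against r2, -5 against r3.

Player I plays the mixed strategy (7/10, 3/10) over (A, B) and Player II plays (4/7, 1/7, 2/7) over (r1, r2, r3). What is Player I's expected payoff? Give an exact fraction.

-9/70

Against (4/7, 1/7, 2/7), each row's expected payoff is A: -6/7; B: 11/7.
Taking the (7/10, 3/10)-weighted average: (7/10)·(-6/7) + (3/10)·(11/7) = -9/70.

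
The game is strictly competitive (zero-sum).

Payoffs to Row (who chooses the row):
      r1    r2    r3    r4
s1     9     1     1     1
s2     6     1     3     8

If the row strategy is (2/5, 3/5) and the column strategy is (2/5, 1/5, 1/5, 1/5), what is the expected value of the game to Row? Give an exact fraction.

Against (2/5, 1/5, 1/5, 1/5), each row's expected payoff is s1: 21/5; s2: 24/5.
Taking the (2/5, 3/5)-weighted average: (2/5)·(21/5) + (3/5)·(24/5) = 114/25.

114/25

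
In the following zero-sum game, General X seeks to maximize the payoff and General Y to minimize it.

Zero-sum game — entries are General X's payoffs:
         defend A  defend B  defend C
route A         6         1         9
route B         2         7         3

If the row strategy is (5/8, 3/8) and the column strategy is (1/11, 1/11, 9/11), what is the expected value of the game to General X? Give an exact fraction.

Against (1/11, 1/11, 9/11), each row's expected payoff is route A: 8; route B: 36/11.
Taking the (5/8, 3/8)-weighted average: (5/8)·(8) + (3/8)·(36/11) = 137/22.

137/22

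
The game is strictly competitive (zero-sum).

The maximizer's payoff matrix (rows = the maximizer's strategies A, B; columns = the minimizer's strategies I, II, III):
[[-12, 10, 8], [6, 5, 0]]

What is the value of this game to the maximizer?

Column II is strictly dominated by III for the minimizer (it gives the maximizer more in every row).
The remaining 2×2 game on (A, B) × (I, III) has no saddle point. Let the maximizer play A with probability p; indifference gives −12p + 6(1−p) = 8p, so p = 3/13.
Similarly the minimizer's optimal q on I is 4/13, and the value is -12·(4/13) + (8)·(9/13) = 24/13.

24/13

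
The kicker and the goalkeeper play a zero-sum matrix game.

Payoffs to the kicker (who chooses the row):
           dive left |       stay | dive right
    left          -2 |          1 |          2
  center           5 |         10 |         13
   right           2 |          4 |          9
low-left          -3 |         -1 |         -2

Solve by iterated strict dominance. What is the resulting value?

Column stay is strictly dominated by dive left for the goalkeeper (-2<1, 5<10, 2<4, -3<-1); eliminate stay.
Column dive right is strictly dominated by dive left for the goalkeeper (-2<2, 5<13, 2<9, -3<-2); eliminate dive right.
Row right is strictly dominated by row center (5>2); eliminate right.
Row left is strictly dominated by row center (5>-2); eliminate left.
Row low-left is strictly dominated by row center (5>-3); eliminate low-left.
Only (center, dive left) remains, with payoff 5.

5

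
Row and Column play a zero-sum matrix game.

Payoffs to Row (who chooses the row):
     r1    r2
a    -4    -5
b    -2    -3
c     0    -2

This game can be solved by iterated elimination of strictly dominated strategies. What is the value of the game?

-2

Row a is strictly dominated by row b (-2>-4, -3>-5); eliminate a.
Column r1 is strictly dominated by r2 for Column (-3<-2, -2<0); eliminate r1.
Row b is strictly dominated by row c (-2>-3); eliminate b.
Only (c, r2) remains, with payoff -2.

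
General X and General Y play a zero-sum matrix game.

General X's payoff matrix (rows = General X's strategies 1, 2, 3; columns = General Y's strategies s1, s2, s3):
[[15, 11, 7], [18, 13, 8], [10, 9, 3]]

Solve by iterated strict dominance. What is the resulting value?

8

Column s1 is strictly dominated by s2 for General Y (11<15, 13<18, 9<10); eliminate s1.
Column s2 is strictly dominated by s3 for General Y (7<11, 8<13, 3<9); eliminate s2.
Row 1 is strictly dominated by row 2 (8>7); eliminate 1.
Row 3 is strictly dominated by row 2 (8>3); eliminate 3.
Only (2, s3) remains, with payoff 8.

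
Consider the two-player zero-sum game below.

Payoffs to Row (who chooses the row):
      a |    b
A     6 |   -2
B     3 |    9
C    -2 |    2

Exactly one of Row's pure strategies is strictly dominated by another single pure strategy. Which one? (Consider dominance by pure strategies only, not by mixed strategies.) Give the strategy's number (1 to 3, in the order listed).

3

Compare C with B: 3 > -2, 9 > 2.
So B strictly dominates C for Row; C is strictly dominated.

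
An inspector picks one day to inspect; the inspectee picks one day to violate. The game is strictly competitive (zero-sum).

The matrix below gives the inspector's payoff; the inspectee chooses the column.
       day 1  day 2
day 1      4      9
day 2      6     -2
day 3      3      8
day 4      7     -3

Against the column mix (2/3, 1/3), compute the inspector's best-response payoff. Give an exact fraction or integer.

17/3

day 1: (4)·(2/3) + (9)·(1/3) = 17/3.
day 2: (6)·(2/3) + (-2)·(1/3) = 10/3.
day 3: (3)·(2/3) + (8)·(1/3) = 14/3.
day 4: (7)·(2/3) + (-3)·(1/3) = 11/3.
The best pure response is day 1 with expected payoff 17/3.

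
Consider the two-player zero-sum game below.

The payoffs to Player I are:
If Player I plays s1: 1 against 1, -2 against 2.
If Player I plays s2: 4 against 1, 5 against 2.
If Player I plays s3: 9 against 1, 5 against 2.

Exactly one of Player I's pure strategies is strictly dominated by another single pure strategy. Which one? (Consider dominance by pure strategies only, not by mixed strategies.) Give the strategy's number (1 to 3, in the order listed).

1

Compare s1 with s2: 4 > 1, 5 > -2.
So s2 strictly dominates s1 for Player I; s1 is strictly dominated.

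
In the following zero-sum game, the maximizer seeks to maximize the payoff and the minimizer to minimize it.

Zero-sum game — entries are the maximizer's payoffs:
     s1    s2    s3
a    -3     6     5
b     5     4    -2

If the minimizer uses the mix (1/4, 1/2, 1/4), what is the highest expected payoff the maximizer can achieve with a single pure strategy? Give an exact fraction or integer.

a: (-3)·(1/4) + (6)·(1/2) + (5)·(1/4) = 7/2.
b: (5)·(1/4) + (4)·(1/2) + (-2)·(1/4) = 11/4.
The best pure response is a with expected payoff 7/2.

7/2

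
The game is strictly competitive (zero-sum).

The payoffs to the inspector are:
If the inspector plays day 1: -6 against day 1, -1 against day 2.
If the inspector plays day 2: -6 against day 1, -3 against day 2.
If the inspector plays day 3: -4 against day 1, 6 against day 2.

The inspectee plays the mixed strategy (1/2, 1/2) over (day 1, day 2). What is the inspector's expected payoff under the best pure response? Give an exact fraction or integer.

1

day 1: (-6)·(1/2) + (-1)·(1/2) = -7/2.
day 2: (-6)·(1/2) + (-3)·(1/2) = -9/2.
day 3: (-4)·(1/2) + (6)·(1/2) = 1.
The best pure response is day 3 with expected payoff 1.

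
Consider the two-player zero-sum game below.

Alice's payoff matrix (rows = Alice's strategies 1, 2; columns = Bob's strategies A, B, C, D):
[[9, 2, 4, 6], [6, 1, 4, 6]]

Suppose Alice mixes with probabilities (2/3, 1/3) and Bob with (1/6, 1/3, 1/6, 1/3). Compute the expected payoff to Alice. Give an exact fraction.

41/9

Against (1/6, 1/3, 1/6, 1/3), each row's expected payoff is 1: 29/6; 2: 4.
Taking the (2/3, 1/3)-weighted average: (2/3)·(29/6) + (1/3)·(4) = 41/9.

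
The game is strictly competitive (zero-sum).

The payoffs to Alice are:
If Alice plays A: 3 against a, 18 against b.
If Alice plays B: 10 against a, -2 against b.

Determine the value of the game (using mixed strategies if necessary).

Row minima are 3 and -2, so Alice's maximin is 3; column maxima are 10 and 18, so Bob's minimax is 10. These differ, so the equilibrium is in mixed strategies.
Let Alice play A with probability p. Bob is indifferent when 3p + 10(1−p) = 18p − 2(1−p), giving p = 4/9.
Let Bob play a with probability q. Alice is indifferent when 3q + 18(1−q) = 10q − 2(1−q), giving q = 20/27.
The value is 3·(20/27) + (18)·(7/27) = 62/9.

62/9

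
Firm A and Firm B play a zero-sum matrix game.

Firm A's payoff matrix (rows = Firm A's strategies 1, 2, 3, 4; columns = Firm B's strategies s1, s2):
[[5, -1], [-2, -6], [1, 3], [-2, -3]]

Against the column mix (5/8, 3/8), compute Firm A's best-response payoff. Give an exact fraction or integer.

11/4

1: (5)·(5/8) + (-1)·(3/8) = 11/4.
2: (-2)·(5/8) + (-6)·(3/8) = -7/2.
3: (1)·(5/8) + (3)·(3/8) = 7/4.
4: (-2)·(5/8) + (-3)·(3/8) = -19/8.
The best pure response is 1 with expected payoff 11/4.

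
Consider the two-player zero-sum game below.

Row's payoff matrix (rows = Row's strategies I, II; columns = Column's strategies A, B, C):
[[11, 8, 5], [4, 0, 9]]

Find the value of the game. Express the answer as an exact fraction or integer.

6

Column A is strictly dominated by B for Column (it gives Row more in every row).
The remaining 2×2 game on (I, II) × (B, C) has no saddle point. Let Row play I with probability p; indifference gives 8p = 5p + 9(1−p), so p = 3/4.
Similarly Column's optimal q on B is 1/3, and the value is 8·(1/3) + (5)·(2/3) = 6.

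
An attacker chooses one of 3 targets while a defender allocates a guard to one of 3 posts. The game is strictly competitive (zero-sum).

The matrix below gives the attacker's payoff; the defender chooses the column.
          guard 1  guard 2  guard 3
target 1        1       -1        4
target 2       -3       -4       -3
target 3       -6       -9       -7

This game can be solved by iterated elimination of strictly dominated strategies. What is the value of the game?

-1

Row target 2 is strictly dominated by row target 1 (1>-3, -1>-4, 4>-3); eliminate target 2.
Column guard 3 is strictly dominated by guard 2 for the defender (-1<4, -9<-7); eliminate guard 3.
Row target 3 is strictly dominated by row target 1 (1>-6, -1>-9); eliminate target 3.
Column guard 1 is strictly dominated by guard 2 for the defender (-1<1); eliminate guard 1.
Only (target 1, guard 2) remains, with payoff -1.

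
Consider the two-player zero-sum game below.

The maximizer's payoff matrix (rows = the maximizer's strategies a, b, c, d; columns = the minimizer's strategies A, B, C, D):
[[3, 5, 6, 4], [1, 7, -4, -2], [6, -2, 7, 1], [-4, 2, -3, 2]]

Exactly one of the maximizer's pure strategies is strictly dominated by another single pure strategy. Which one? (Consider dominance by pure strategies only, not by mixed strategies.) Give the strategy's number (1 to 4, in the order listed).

4

Compare d with a: 3 > -4, 5 > 2, 6 > -3, 4 > 2.
So a strictly dominates d for the maximizer; d is strictly dominated.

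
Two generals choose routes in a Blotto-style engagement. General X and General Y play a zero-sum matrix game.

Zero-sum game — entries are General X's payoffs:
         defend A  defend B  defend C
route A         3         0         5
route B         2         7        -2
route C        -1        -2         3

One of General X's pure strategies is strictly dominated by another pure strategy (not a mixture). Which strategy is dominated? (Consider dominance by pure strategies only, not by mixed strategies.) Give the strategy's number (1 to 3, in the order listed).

3

Compare route C with route A: 3 > -1, 0 > -2, 5 > 3.
So route A strictly dominates route C for General X; route C is strictly dominated.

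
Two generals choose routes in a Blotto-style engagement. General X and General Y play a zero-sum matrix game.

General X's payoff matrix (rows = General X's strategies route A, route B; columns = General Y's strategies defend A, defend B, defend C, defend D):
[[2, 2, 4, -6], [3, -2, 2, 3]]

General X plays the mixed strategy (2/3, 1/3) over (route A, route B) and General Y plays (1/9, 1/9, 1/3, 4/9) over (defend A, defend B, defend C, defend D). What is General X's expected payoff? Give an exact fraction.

1/9

Against (1/9, 1/9, 1/3, 4/9), each row's expected payoff is route A: -8/9; route B: 19/9.
Taking the (2/3, 1/3)-weighted average: (2/3)·(-8/9) + (1/3)·(19/9) = 1/9.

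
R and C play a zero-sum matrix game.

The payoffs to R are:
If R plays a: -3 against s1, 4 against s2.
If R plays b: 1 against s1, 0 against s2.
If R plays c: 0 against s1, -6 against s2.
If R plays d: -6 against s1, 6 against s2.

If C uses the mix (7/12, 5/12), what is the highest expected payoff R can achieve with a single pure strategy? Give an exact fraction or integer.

7/12

a: (-3)·(7/12) + (4)·(5/12) = -1/12.
b: (1)·(7/12) + (0)·(5/12) = 7/12.
c: (0)·(7/12) + (-6)·(5/12) = -5/2.
d: (-6)·(7/12) + (6)·(5/12) = -1.
The best pure response is b with expected payoff 7/12.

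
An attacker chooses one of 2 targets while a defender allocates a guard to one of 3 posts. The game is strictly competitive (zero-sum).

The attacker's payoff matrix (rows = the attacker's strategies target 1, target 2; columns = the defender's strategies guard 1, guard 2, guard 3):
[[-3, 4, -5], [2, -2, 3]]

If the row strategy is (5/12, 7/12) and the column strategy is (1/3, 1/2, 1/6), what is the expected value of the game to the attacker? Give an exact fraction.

Against (1/3, 1/2, 1/6), each row's expected payoff is target 1: 1/6; target 2: 1/6.
Taking the (5/12, 7/12)-weighted average: (5/12)·(1/6) + (7/12)·(1/6) = 1/6.

1/6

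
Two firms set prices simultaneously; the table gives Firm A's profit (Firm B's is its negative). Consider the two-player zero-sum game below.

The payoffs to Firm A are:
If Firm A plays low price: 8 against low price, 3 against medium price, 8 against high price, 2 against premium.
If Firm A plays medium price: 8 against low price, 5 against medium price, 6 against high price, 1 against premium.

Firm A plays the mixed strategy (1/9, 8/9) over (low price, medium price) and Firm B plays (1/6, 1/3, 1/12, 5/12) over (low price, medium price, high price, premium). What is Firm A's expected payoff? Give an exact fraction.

211/54

Against (1/6, 1/3, 1/12, 5/12), each row's expected payoff is low price: 23/6; medium price: 47/12.
Taking the (1/9, 8/9)-weighted average: (1/9)·(23/6) + (8/9)·(47/12) = 211/54.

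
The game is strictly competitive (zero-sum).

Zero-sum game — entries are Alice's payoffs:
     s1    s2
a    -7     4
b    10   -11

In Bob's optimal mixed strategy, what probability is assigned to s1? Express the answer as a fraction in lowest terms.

15/32

Row minima are -7 and -11, so Alice's maximin is -7; column maxima are 10 and 4, so Bob's minimax is 4. These differ, so the equilibrium is in mixed strategies.
Let Bob play s1 with probability q. Alice is indifferent when −7q + 4(1−q) = 10q − 11(1−q), giving q = 15/32.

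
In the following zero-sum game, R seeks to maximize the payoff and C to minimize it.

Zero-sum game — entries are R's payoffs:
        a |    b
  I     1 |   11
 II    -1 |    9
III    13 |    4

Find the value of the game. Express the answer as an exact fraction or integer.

139/19

Row II is strictly dominated by row I, so R never plays it.
The remaining 2×2 game on (I, III) × (a, b) has no saddle point. Let R play I with probability p; indifference gives p + 13(1−p) = 11p + 4(1−p), so p = 9/19.
Similarly C's optimal q on a is 7/19, and the value is 1·(7/19) + (11)·(12/19) = 139/19.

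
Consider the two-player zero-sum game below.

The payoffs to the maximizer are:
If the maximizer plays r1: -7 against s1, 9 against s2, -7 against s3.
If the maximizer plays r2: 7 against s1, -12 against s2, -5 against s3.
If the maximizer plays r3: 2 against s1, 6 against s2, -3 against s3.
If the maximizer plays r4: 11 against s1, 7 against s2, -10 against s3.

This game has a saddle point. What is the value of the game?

Row minima: -7, -12, -3, -10 → the maximizer's maximin is -3.
Column maxima: 11, 9, -3 → the minimizer's minimax is -3.
They coincide at (r3, s3), so the value is -3.

-3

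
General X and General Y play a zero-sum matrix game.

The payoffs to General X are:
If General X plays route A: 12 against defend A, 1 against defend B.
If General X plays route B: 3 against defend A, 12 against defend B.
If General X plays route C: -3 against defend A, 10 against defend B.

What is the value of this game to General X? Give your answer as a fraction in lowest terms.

141/20

Row route C is strictly dominated by row route B, so General X never plays it.
The remaining 2×2 game on (route A, route B) × (defend A, defend B) has no saddle point. Let General X play route A with probability p; indifference gives 12p + 3(1−p) = p + 12(1−p), so p = 9/20.
Similarly General Y's optimal q on defend A is 11/20, and the value is 12·(11/20) + (1)·(9/20) = 141/20.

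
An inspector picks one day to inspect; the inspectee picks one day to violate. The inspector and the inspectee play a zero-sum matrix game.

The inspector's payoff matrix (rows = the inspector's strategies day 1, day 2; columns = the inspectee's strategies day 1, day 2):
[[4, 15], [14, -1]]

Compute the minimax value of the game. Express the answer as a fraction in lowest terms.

Row minima are 4 and -1, so the inspector's maximin is 4; column maxima are 14 and 15, so the inspectee's minimax is 14. These differ, so the equilibrium is in mixed strategies.
Let the inspector play day 1 with probability p. The inspectee is indifferent when 4p + 14(1−p) = 15p − (1−p), giving p = 15/26.
Let the inspectee play day 1 with probability q. The inspector is indifferent when 4q + 15(1−q) = 14q − (1−q), giving q = 8/13.
The value is 4·(8/13) + (15)·(5/13) = 107/13.

107/13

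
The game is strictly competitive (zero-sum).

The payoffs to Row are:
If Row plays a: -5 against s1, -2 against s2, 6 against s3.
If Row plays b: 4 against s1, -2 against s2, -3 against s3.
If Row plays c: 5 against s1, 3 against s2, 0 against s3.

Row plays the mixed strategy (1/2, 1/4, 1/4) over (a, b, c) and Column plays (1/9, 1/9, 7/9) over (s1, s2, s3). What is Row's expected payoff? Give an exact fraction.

Against (1/9, 1/9, 7/9), each row's expected payoff is a: 35/9; b: -19/9; c: 8/9.
Taking the (1/2, 1/4, 1/4)-weighted average: (1/2)·(35/9) + (1/4)·(-19/9) + (1/4)·(8/9) = 59/36.

59/36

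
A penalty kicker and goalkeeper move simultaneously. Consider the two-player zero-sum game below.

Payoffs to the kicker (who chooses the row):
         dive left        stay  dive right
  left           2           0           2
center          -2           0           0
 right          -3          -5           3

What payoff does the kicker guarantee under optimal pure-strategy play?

Row minima: 0, -2, -5 → the kicker's maximin is 0.
Column maxima: 2, 0, 3 → the goalkeeper's minimax is 0.
They coincide at (left, stay), so the value is 0.

0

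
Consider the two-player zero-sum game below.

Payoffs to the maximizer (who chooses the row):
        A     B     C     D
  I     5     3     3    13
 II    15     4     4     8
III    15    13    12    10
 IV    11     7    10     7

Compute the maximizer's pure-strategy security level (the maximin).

10

The worst-case payoff for each row is I: 3, II: 4, III: 10, IV: 7.
The best of these is 10.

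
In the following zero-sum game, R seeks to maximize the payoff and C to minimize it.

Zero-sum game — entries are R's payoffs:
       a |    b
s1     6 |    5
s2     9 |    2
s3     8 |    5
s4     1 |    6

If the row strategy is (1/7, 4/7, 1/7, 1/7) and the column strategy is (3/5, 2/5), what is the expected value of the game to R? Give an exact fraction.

Against (3/5, 2/5), each row's expected payoff is s1: 28/5; s2: 31/5; s3: 34/5; s4: 3.
Taking the (1/7, 4/7, 1/7, 1/7)-weighted average: (1/7)·(28/5) + (4/7)·(31/5) + (1/7)·(34/5) + (1/7)·(3) = 201/35.

201/35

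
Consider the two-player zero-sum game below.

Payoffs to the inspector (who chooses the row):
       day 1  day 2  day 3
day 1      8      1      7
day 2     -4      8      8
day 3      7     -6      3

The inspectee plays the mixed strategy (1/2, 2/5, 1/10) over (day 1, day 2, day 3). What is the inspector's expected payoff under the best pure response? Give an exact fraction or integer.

day 1: (8)·(1/2) + (1)·(2/5) + (7)·(1/10) = 51/10.
day 2: (-4)·(1/2) + (8)·(2/5) + (8)·(1/10) = 2.
day 3: (7)·(1/2) + (-6)·(2/5) + (3)·(1/10) = 7/5.
The best pure response is day 1 with expected payoff 51/10.

51/10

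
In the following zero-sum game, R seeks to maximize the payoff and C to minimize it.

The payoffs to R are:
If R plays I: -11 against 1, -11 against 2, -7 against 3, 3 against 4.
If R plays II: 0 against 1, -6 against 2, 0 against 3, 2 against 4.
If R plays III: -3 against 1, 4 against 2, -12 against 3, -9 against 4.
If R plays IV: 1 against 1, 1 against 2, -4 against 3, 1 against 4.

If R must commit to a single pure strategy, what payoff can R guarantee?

-4

The worst-case payoff for each row is I: -11, II: -6, III: -12, IV: -4.
The best of these is -4.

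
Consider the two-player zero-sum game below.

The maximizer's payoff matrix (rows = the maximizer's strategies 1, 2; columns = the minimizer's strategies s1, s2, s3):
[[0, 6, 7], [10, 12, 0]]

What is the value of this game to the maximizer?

Column s2 is strictly dominated by s1 for the minimizer (it gives the maximizer more in every row).
The remaining 2×2 game on (1, 2) × (s1, s3) has no saddle point. Let the maximizer play 1 with probability p; indifference gives 10(1−p) = 7p, so p = 10/17.
Similarly the minimizer's optimal q on s1 is 7/17, and the value is 0·(7/17) + (7)·(10/17) = 70/17.

70/17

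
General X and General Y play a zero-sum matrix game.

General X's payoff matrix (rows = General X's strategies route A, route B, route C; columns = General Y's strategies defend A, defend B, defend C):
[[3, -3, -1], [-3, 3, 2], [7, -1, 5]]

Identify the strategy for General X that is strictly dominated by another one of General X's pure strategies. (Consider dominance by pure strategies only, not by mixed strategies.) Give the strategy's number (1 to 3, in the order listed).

Compare route A with route C: 7 > 3, -1 > -3, 5 > -1.
So route C strictly dominates route A for General X; route A is strictly dominated.

1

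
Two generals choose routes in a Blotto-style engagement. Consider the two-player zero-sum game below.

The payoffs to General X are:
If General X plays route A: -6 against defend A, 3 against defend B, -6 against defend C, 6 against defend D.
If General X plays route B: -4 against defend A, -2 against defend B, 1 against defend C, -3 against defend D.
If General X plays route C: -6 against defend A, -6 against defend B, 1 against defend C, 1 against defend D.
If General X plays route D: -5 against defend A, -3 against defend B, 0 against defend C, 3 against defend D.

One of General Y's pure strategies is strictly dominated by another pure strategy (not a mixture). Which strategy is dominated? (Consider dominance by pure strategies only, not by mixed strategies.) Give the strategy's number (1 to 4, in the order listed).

General Y prefers columns that give General X less. Compare defend D with defend A: -6 < 6, -4 < -3, -6 < 1, -5 < 3.
So defend A strictly dominates defend D for General Y; defend D is strictly dominated.

4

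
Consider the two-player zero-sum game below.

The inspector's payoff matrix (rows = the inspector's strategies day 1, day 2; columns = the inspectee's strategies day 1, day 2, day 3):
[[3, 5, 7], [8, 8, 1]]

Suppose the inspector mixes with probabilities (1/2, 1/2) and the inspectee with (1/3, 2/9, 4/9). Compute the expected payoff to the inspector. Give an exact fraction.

Against (1/3, 2/9, 4/9), each row's expected payoff is day 1: 47/9; day 2: 44/9.
Taking the (1/2, 1/2)-weighted average: (1/2)·(47/9) + (1/2)·(44/9) = 91/18.

91/18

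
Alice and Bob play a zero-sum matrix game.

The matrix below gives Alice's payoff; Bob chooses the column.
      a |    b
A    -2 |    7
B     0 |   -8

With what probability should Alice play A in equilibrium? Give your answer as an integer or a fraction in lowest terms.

Row minima are -2 and -8, so Alice's maximin is -2; column maxima are 0 and 7, so Bob's minimax is 0. These differ, so the equilibrium is in mixed strategies.
Let Alice play A with probability p. Bob is indifferent when −2p = 7p − 8(1−p), giving p = 8/17.

8/17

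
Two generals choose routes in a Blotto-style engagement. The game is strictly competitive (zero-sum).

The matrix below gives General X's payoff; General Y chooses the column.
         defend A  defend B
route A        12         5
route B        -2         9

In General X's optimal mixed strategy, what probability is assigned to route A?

Row minima are 5 and -2, so General X's maximin is 5; column maxima are 12 and 9, so General Y's minimax is 9. These differ, so the equilibrium is in mixed strategies.
Let General X play route A with probability p. General Y is indifferent when 12p − 2(1−p) = 5p + 9(1−p), giving p = 11/18.

11/18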